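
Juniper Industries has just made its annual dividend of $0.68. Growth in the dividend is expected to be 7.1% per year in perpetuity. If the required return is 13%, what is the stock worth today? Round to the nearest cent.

D₁ = D₀ × (1 + g) = $0.68 × 1.071 = $0.7283
Growing perpetuity: P = D₁ / (r − g) = $0.7283 / (0.13 − 0.071) = $12.34

$12.34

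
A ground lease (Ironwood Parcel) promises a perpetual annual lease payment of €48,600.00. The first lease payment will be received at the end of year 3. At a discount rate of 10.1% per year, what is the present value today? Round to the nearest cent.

Value at end of year 2: C / r = €48,600.00 / 0.101 = €481,188.1188
Discount to today: PV = €481,188.1188 / (1 + 0.101)^2 = €481,188.1188 / 1.212201 = €396,954.07

€396954.07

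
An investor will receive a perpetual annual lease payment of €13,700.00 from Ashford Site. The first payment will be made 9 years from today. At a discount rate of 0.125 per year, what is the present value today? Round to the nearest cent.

€42715.98

Value at end of year 8: C / r = €13,700.00 / 0.125 = €109,600.0000
Discount to today: PV = €109,600.0000 / (1 + 0.125)^8 = €109,600.0000 / 2.565785 = €42,715.98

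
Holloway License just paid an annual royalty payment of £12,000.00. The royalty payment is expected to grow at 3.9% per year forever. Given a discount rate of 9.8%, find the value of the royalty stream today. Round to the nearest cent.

D₁ = D₀ × (1 + g) = £12,000.00 × 1.039 = £12,468.0000
Growing perpetuity: P = D₁ / (r − g) = £12,468.0000 / (0.098 − 0.039) = £211,322.03

£211322.03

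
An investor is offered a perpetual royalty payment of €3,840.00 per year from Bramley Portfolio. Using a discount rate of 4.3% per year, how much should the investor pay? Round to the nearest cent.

Level perpetuity: PV = C / r = €3,840.00 / 0.043 = €89,302.33

€89302.33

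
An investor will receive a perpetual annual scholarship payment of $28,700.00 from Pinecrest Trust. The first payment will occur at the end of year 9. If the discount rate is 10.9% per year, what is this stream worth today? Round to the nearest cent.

$115080.84

Value at end of year 8: C / r = $28,700.00 / 0.109 = $263,302.7523
Discount to today: PV = $263,302.7523 / (1 + 0.109)^8 = $263,302.7523 / 2.287981 = $115,080.84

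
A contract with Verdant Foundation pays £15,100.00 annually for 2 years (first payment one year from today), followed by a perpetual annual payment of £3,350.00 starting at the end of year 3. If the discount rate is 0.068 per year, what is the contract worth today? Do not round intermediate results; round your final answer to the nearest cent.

PV of 2-year annuity: £15,100.00 × [1 − (1+0.068)^−2] / 0.068 = 27376.94455
Perpetuity value at year 2: £3,350.00 / 0.068 = 49264.70588
PV of perpetuity: 49264.70588 / (1+0.068)^2 = 43191.01289
Total PV = 27376.94455 + 43191.01289 = 70567.95744

£70567.96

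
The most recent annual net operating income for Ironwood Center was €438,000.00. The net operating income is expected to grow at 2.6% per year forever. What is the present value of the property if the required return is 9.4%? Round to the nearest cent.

€6608647.06

D₁ = D₀ × (1 + g) = €438,000.00 × 1.026 = €449,388.0000
Growing perpetuity: P = D₁ / (r − g) = €449,388.0000 / (0.094 − 0.026) = €6,608,647.06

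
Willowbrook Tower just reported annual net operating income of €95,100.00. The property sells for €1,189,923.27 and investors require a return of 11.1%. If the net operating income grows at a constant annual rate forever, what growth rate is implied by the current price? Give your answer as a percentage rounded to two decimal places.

P = D₀(1+g)/(r−g) ⇒ P(r−g) = D₀(1+g) ⇒ g(P+D₀) = P·r − D₀
g = (P·r − D₀)/(P + D₀) = (€1,189,923.27×0.111 − €95,100.00) / (€1,189,923.27 + €95,100.00) = 0.028779

2.88%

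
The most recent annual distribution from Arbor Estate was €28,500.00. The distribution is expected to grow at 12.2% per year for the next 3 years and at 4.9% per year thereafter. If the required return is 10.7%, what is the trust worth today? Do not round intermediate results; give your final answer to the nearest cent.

D_1 = 31977.00000
D_2 = 35878.19400
D_3 = 40255.33367
Terminal value at year 3: TV = D_3×(1+g_2)/(r−g_2) = 42227.84502/0.058 = 728066.29341
P_0 = D_1/(1+r)^1 + D_2/(1+r)^2 + D_3/(1+r)^3 + TV/(1+r)^3
    = 28886.17886 + 29277.59050 + 29674.30582 + 536695.63453 = 624533.70971

€624533.71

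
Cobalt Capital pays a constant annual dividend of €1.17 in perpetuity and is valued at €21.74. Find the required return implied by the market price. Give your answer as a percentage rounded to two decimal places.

P = C/r ⇒ r = C/P = €1.17/€21.74 = 0.053818

5.38%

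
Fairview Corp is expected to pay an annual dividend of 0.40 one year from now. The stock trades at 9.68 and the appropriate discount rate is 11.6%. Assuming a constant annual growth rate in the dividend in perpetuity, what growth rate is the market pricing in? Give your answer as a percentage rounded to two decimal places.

7.47%

P = D₁/(r−g) ⇒ g = r − D₁/P = 0.116 − 0.40/9.68 = 0.074678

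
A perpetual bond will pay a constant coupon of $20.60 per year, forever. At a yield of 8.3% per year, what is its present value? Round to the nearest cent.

$248.19

Level perpetuity: PV = C / r = $20.60 / 0.083 = $248.19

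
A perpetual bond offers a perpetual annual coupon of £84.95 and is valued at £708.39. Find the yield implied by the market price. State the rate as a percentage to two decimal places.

11.99%

P = C/r ⇒ r = C/P = £84.95/£708.39 = 0.119920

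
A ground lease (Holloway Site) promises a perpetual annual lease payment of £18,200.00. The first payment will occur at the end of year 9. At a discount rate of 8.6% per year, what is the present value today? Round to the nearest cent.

Value at end of year 8: C / r = £18,200.00 / 0.086 = £211,627.9070
Discount to today: PV = £211,627.9070 / (1 + 0.086)^8 = £211,627.9070 / 1.934811 = £109,379.10

£109379.10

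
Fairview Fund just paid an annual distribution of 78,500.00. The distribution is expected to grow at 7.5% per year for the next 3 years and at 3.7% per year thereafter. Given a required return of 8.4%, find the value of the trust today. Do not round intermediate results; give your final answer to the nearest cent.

D_1 = 84387.50000
D_2 = 90716.56250
D_3 = 97520.30469
Terminal value at year 3: TV = D_3×(1+g_2)/(r−g_2) = 101128.55596/0.047 = 2151671.40342
P_0 = D_1/(1+r)^1 + D_2/(1+r)^2 + D_3/(1+r)^3 + TV/(1+r)^3
    = 77848.24723 + 77201.90570 + 76560.93046 + 1689227.33812 = 1920838.42152

1920838.42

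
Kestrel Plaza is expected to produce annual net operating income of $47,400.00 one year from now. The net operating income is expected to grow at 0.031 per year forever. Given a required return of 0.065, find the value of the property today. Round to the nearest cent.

Growing perpetuity: P = D₁ / (r − g) = $47,400.0000 / (0.065 − 0.031) = $1,394,117.65

$1394117.65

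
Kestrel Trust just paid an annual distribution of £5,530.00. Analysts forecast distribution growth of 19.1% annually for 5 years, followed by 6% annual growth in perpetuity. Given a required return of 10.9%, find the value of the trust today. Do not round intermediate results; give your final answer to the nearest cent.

D_1 = 6586.23000
D_2 = 7844.19993
D_3 = 9342.44212
D_4 = 11126.84856
D_5 = 13252.07664
Terminal value at year 5: TV = D_5×(1+g_2)/(r−g_2) = 14047.20123/0.049 = 286677.57621
P_0 = D_1/(1+r)^1 + D_2/(1+r)^2 + D_3/(1+r)^3 + D_4/(1+r)^4 + D_5/(1+r)^5 + TV/(1+r)^5
    = 5938.89089 + 6378.01538 + 6849.60894 + 7356.07236 + 7899.98393 + 170897.61159 = 205320.18309

£205320.18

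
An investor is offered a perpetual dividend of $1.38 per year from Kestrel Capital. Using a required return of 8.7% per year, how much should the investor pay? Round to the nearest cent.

Level perpetuity: PV = C / r = $1.38 / 0.087 = $15.86

$15.86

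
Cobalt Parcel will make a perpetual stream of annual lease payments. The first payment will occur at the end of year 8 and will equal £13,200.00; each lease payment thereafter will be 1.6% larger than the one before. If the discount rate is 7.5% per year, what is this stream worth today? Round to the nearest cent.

£134853.64

Value at end of year 7: C₁ / (r − g) = £13,200.00 / (0.075 − 0.016) = £223,728.8136
Discount to today: PV = £223,728.8136 / (1 + 0.075)^7 = £223,728.8136 / 1.659049 = £134,853.64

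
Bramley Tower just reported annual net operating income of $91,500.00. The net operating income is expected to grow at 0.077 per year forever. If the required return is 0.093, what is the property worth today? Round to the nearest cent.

$6159093.75

D₁ = D₀ × (1 + g) = $91,500.00 × 1.077 = $98,545.5000
Growing perpetuity: P = D₁ / (r − g) = $98,545.5000 / (0.093 − 0.077) = $6,159,093.75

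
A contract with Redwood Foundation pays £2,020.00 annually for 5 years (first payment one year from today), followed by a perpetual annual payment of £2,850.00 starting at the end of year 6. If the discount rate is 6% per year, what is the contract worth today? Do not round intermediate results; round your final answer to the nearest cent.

PV of 5-year annuity: £2,020.00 × [1 − (1+0.06)^−5] / 0.06 = 8508.97485
Perpetuity value at year 5: £2,850.00 / 0.06 = 47500.00000
PV of perpetuity: 47500.00000 / (1+0.06)^5 = 35494.76321
Total PV = 8508.97485 + 35494.76321 = 44003.73806

£44003.74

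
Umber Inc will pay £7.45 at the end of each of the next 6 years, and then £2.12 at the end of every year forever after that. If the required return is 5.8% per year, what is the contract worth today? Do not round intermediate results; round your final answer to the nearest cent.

£62.93

PV of 6-year annuity: £7.45 × [1 − (1+0.058)^−6] / 0.058 = 36.86540
Perpetuity value at year 6: £2.12 / 0.058 = 36.55172
PV of perpetuity: 36.55172 / (1+0.058)^6 = 26.06117
Total PV = 36.86540 + 26.06117 = 62.92657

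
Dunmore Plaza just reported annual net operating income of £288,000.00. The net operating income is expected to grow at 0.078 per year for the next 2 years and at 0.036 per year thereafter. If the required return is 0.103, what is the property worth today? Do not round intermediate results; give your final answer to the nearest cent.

D_1 = 310464.00000
D_2 = 334680.19200
Terminal value at year 2: TV = D_2×(1+g_2)/(r−g_2) = 346728.67891/0.067 = 5175054.90913
P_0 = D_1/(1+r)^1 + D_2/(1+r)^2 + TV/(1+r)^2
    = 281472.34814 + 275092.64850 + 4253671.40070 = 4810236.39734

£4810236.40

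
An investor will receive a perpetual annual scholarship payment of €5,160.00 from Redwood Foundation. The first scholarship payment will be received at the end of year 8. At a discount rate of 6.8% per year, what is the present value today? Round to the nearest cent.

€47878.66

Value at end of year 7: C / r = €5,160.00 / 0.068 = €75,882.3529
Discount to today: PV = €75,882.3529 / (1 + 0.068)^7 = €75,882.3529 / 1.584889 = €47,878.66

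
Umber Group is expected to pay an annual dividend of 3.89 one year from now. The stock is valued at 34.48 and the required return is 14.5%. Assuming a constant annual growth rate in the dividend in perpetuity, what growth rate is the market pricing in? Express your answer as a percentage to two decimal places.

3.22%

P = D₁/(r−g) ⇒ g = r − D₁/P = 0.145 − 3.89/34.48 = 0.032181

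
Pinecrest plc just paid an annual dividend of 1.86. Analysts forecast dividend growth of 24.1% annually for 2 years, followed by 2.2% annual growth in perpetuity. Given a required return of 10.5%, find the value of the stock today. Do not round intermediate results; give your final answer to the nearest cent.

33.32

D_1 = 2.30826
D_2 = 2.86455
Terminal value at year 2: TV = D_2×(1+g_2)/(r−g_2) = 2.92757/0.083 = 35.27194
P_0 = D_1/(1+r)^1 + D_2/(1+r)^2 + TV/(1+r)^2
    = 2.08892 + 2.34602 + 28.88715 = 33.32210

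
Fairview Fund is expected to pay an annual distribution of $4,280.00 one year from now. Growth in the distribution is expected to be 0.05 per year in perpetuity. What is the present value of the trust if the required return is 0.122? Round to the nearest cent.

Growing perpetuity: P = D₁ / (r − g) = $4,280.0000 / (0.122 − 0.05) = $59,444.44

$59444.44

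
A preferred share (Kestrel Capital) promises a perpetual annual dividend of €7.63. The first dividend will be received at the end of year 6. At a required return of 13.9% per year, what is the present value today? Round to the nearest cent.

Value at end of year 5: C / r = €7.63 / 0.139 = €54.8921
Discount to today: PV = €54.8921 / (1 + 0.139)^5 = €54.8921 / 1.916985 = €28.63

€28.63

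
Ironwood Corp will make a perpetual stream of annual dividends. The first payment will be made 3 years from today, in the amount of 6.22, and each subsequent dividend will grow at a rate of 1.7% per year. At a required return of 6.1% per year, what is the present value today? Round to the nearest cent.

Value at end of year 2: C₁ / (r − g) = 6.22 / (0.061 − 0.017) = 141.3636
Discount to today: PV = 141.3636 / (1 + 0.061)^2 = 141.3636 / 1.125721 = 125.58

125.58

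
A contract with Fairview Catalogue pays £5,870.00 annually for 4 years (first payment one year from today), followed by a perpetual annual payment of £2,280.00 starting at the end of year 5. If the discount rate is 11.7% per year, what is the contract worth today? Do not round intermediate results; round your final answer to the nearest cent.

£30460.52

PV of 4-year annuity: £5,870.00 × [1 − (1+0.117)^−4] / 0.117 = 17942.48067
Perpetuity value at year 4: £2,280.00 / 0.117 = 19487.17949
PV of perpetuity: 19487.17949 / (1+0.117)^4 = 12518.03878
Total PV = 17942.48067 + 12518.03878 = 30460.51945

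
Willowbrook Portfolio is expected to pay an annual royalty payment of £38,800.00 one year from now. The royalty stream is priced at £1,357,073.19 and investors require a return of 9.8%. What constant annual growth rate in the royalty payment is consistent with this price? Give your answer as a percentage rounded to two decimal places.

6.94%

P = D₁/(r−g) ⇒ g = r − D₁/P = 0.098 − £38,800.00/£1,357,073.19 = 0.069409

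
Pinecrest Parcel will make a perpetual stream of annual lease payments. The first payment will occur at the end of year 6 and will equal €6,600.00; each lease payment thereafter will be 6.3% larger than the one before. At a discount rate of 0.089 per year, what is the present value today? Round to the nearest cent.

€165741.47

Value at end of year 5: C₁ / (r − g) = €6,600.00 / (0.089 − 0.063) = €253,846.1538
Discount to today: PV = €253,846.1538 / (1 + 0.089)^5 = €253,846.1538 / 1.531579 = €165,741.47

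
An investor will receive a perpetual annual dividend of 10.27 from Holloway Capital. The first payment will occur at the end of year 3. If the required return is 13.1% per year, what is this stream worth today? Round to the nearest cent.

61.29

Value at end of year 2: C / r = 10.27 / 0.131 = 78.3969
Discount to today: PV = 78.3969 / (1 + 0.131)^2 = 78.3969 / 1.279161 = 61.29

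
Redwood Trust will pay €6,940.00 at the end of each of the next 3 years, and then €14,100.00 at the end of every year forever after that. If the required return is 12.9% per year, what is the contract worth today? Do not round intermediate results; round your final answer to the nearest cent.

PV of 3-year annuity: €6,940.00 × [1 − (1+0.129)^−3] / 0.129 = 16414.26313
Perpetuity value at year 3: €14,100.00 / 0.129 = 109302.32558
PV of perpetuity: 109302.32558 / (1+0.129)^3 = 75953.46245
Total PV = 16414.26313 + 75953.46245 = 92367.72558

€92367.73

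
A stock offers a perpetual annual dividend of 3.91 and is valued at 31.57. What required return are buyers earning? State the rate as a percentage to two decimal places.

12.39%

P = C/r ⇒ r = C/P = 3.91/31.57 = 0.123852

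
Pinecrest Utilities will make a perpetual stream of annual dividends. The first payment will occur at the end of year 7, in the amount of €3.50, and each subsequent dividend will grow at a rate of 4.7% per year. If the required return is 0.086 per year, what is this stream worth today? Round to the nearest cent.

€54.70

Value at end of year 6: C₁ / (r − g) = €3.50 / (0.086 − 0.047) = €89.7436
Discount to today: PV = €89.7436 / (1 + 0.086)^6 = €89.7436 / 1.640510 = €54.70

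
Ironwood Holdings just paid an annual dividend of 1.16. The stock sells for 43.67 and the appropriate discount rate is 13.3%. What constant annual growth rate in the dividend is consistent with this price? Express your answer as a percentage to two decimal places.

P = D₀(1+g)/(r−g) ⇒ P(r−g) = D₀(1+g) ⇒ g(P+D₀) = P·r − D₀
g = (P·r − D₀)/(P + D₀) = (43.67×0.133 − 1.16) / (43.67 + 1.16) = 0.103683

10.37%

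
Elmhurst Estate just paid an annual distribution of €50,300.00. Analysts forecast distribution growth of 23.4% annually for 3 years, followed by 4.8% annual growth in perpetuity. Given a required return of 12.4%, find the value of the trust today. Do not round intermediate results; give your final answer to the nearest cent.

€1100239.67

D_1 = 62070.20000
D_2 = 76594.62680
D_3 = 94517.76947
Terminal value at year 3: TV = D_3×(1+g_2)/(r−g_2) = 99054.62241/0.076 = 1303350.29481
P_0 = D_1/(1+r)^1 + D_2/(1+r)^2 + D_3/(1+r)^3 + TV/(1+r)^3
    = 55222.59786 + 60626.94463 + 66560.18654 + 917829.94075 = 1100239.66979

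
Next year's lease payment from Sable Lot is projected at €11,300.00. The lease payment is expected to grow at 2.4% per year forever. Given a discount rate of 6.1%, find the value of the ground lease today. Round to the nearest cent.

€305405.41

Growing perpetuity: P = D₁ / (r − g) = €11,300.0000 / (0.061 − 0.024) = €305,405.41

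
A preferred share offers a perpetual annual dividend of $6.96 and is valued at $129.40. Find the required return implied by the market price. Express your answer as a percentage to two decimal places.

5.38%

P = C/r ⇒ r = C/P = $6.96/$129.40 = 0.053787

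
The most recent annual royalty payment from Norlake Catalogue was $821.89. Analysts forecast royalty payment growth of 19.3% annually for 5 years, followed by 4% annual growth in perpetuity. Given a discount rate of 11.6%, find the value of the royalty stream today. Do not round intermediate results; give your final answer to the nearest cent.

$20743.02

D_1 = 980.51477
D_2 = 1169.75412
D_3 = 1395.51667
D_4 = 1664.85138
D_5 = 1986.16770
Terminal value at year 5: TV = D_5×(1+g_2)/(r−g_2) = 2065.61441/0.076 = 27179.13694
P_0 = D_1/(1+r)^1 + D_2/(1+r)^2 + D_3/(1+r)^3 + D_4/(1+r)^4 + D_5/(1+r)^5 + TV/(1+r)^5
    = 878.59746 + 939.21754 + 1004.02018 + 1073.29398 + 1147.34742 + 15700.54358 = 20743.02016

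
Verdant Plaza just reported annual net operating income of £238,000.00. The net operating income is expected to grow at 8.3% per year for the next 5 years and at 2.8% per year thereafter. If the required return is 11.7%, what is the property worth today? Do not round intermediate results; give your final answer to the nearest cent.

D_1 = 257754.00000
D_2 = 279147.58200
D_3 = 302316.83131
D_4 = 327409.12830
D_5 = 354584.08595
Terminal value at year 5: TV = D_5×(1+g_2)/(r−g_2) = 364512.44036/0.089 = 4095645.39731
P_0 = D_1/(1+r)^1 + D_2/(1+r)^2 + D_3/(1+r)^3 + D_4/(1+r)^4 + D_5/(1+r)^5 + TV/(1+r)^5
    = 230755.59534 + 223731.70077 + 216921.60424 + 210318.79802 + 203916.97248 + 2355355.59219 = 3441000.26304

£3441000.26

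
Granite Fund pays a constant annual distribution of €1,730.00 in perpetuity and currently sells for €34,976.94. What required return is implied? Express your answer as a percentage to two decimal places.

P = C/r ⇒ r = C/P = €1,730.00/€34,976.94 = 0.049461

4.95%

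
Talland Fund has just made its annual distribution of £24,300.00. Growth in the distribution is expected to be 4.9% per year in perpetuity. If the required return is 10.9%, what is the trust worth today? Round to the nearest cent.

D₁ = D₀ × (1 + g) = £24,300.00 × 1.049 = £25,490.7000
Growing perpetuity: P = D₁ / (r − g) = £25,490.7000 / (0.109 − 0.049) = £424,845.00

£424845.00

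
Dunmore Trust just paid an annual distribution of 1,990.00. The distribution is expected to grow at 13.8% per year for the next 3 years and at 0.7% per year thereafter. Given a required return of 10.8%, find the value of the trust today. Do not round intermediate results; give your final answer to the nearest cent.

27795.71

D_1 = 2264.62000
D_2 = 2577.13756
D_3 = 2932.78254
Terminal value at year 3: TV = D_3×(1+g_2)/(r−g_2) = 2953.31202/0.101 = 29240.71308
P_0 = D_1/(1+r)^1 + D_2/(1+r)^2 + D_3/(1+r)^3 + TV/(1+r)^3
    = 2043.88087 + 2099.22060 + 2156.05870 + 21496.54569 = 27795.70586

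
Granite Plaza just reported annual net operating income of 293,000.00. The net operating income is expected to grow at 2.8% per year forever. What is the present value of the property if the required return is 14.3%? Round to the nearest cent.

2619165.22

D₁ = D₀ × (1 + g) = 293,000.00 × 1.028 = 301,204.0000
Growing perpetuity: P = D₁ / (r − g) = 301,204.0000 / (0.143 − 0.028) = 2,619,165.22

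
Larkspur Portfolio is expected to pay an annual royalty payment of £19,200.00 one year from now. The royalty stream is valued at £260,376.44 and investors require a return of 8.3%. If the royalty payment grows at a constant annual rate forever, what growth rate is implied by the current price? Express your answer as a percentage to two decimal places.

0.93%

P = D₁/(r−g) ⇒ g = r − D₁/P = 0.083 − £19,200.00/£260,376.44 = 0.009261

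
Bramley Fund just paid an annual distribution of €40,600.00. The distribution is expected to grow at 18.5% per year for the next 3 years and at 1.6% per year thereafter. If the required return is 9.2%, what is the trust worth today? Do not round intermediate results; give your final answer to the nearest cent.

€837323.90

D_1 = 48111.00000
D_2 = 57011.53500
D_3 = 67558.66897
Terminal value at year 3: TV = D_3×(1+g_2)/(r−g_2) = 68639.60768/0.076 = 903152.73261
P_0 = D_1/(1+r)^1 + D_2/(1+r)^2 + D_3/(1+r)^3 + TV/(1+r)^3
    = 44057.69231 + 47809.85841 + 51881.57712 + 693574.76784 = 837323.89568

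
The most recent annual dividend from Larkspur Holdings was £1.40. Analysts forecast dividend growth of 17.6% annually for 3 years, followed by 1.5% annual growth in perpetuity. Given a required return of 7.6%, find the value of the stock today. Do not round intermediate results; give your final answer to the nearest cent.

D_1 = 1.64640
D_2 = 1.93617
D_3 = 2.27693
Terminal value at year 3: TV = D_3×(1+g_2)/(r−g_2) = 2.31109/0.061 = 37.88665
P_0 = D_1/(1+r)^1 + D_2/(1+r)^2 + D_3/(1+r)^3 + TV/(1+r)^3
    = 1.53011 + 1.67232 + 1.82773 + 30.41231 = 35.44247

£35.44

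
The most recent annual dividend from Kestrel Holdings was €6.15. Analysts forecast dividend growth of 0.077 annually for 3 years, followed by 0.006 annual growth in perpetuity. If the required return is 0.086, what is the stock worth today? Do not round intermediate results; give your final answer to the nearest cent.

D_1 = 6.62355
D_2 = 7.13356
D_3 = 7.68285
Terminal value at year 3: TV = D_3×(1+g_2)/(r−g_2) = 7.72894/0.08 = 96.61181
P_0 = D_1/(1+r)^1 + D_2/(1+r)^2 + D_3/(1+r)^3 + TV/(1+r)^3
    = 6.09903 + 6.04849 + 5.99836 + 75.42942 = 93.57530

€93.58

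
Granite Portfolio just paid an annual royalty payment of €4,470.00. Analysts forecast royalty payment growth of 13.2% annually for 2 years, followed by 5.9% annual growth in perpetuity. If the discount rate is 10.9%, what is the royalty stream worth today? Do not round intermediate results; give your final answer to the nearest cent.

€107862.35

D_1 = 5060.04000
D_2 = 5727.96528
Terminal value at year 2: TV = D_2×(1+g_2)/(r−g_2) = 6065.91523/0.05 = 121318.30463
P_0 = D_1/(1+r)^1 + D_2/(1+r)^2 + TV/(1+r)^2
    = 4562.70514 + 4657.33293 + 98642.31144 = 107862.34950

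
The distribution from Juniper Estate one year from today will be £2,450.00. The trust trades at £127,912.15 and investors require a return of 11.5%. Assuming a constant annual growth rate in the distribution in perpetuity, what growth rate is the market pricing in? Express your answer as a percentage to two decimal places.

P = D₁/(r−g) ⇒ g = r − D₁/P = 0.115 − £2,450.00/£127,912.15 = 0.095846

9.58%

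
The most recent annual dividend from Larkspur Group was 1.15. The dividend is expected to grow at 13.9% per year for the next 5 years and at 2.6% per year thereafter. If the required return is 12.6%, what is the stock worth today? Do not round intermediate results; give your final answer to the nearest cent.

D_1 = 1.30985
D_2 = 1.49192
D_3 = 1.69930
D_4 = 1.93550
D_5 = 2.20453
Terminal value at year 5: TV = D_5×(1+g_2)/(r−g_2) = 2.26185/0.1 = 22.61850
P_0 = D_1/(1+r)^1 + D_2/(1+r)^2 + D_3/(1+r)^3 + D_4/(1+r)^4 + D_5/(1+r)^5 + TV/(1+r)^5
    = 1.16328 + 1.17671 + 1.19029 + 1.20404 + 1.21794 + 12.49602 = 18.44827

18.45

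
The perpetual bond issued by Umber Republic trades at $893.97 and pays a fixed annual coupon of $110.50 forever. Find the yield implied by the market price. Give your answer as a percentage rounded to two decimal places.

12.36%

P = C/r ⇒ r = C/P = $110.50/$893.97 = 0.123606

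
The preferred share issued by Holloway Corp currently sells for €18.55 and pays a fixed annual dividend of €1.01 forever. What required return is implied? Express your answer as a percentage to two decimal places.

5.44%

P = C/r ⇒ r = C/P = €1.01/€18.55 = 0.054447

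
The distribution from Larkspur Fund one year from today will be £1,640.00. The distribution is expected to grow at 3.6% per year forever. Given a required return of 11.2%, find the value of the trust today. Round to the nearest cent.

Growing perpetuity: P = D₁ / (r − g) = £1,640.0000 / (0.112 − 0.036) = £21,578.95

£21578.95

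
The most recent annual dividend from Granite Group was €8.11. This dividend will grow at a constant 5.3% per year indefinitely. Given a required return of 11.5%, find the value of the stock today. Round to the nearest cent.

€137.74

D₁ = D₀ × (1 + g) = €8.11 × 1.053 = €8.5398
Growing perpetuity: P = D₁ / (r − g) = €8.5398 / (0.115 − 0.053) = €137.74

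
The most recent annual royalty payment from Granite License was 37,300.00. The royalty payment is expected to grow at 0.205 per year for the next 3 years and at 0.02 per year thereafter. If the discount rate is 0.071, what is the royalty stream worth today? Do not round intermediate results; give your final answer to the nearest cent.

D_1 = 44946.50000
D_2 = 54160.53250
D_3 = 65263.44166
Terminal value at year 3: TV = D_3×(1+g_2)/(r−g_2) = 66568.71050/0.051 = 1305268.83325
P_0 = D_1/(1+r)^1 + D_2/(1+r)^2 + D_3/(1+r)^3 + TV/(1+r)^3
    = 41966.85341 + 47217.60818 + 53125.32012 + 1062506.40247 = 1204816.18418

1204816.18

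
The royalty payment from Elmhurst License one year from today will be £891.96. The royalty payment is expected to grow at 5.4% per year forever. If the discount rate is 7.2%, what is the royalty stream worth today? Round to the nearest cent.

Growing perpetuity: P = D₁ / (r − g) = £891.9600 / (0.072 − 0.054) = £49,553.33

£49553.33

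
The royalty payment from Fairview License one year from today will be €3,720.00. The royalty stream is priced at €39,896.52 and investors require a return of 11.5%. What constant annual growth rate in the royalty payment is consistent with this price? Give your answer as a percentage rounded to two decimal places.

2.18%

P = D₁/(r−g) ⇒ g = r − D₁/P = 0.115 − €3,720.00/€39,896.52 = 0.021759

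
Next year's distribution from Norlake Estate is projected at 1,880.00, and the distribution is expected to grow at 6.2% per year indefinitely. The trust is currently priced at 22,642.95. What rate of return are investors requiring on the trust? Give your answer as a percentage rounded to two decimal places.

P = D₁/(r − g) ⇒ r = D₁/P + g = 1,880.0000/22,642.95 + 0.062 = 0.083028 + 0.062 = 0.145028

14.50%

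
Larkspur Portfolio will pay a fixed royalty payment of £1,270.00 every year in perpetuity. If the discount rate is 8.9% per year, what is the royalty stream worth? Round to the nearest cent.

Level perpetuity: PV = C / r = £1,270.00 / 0.089 = £14,269.66

£14269.66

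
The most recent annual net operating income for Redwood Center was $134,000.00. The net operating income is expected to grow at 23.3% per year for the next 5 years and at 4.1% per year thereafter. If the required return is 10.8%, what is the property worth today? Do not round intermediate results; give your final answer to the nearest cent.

D_1 = 165222.00000
D_2 = 203718.72600
D_3 = 251185.18916
D_4 = 309711.33823
D_5 = 381874.08004
Terminal value at year 5: TV = D_5×(1+g_2)/(r−g_2) = 397530.91732/0.067 = 5933297.27345
P_0 = D_1/(1+r)^1 + D_2/(1+r)^2 + D_3/(1+r)^3 + D_4/(1+r)^4 + D_5/(1+r)^5 + TV/(1+r)^5
    = 149117.32852 + 165940.13183 + 184660.81457 + 205493.48769 + 228676.41726 + 3553017.16970 = 4486905.34957

$4486905.35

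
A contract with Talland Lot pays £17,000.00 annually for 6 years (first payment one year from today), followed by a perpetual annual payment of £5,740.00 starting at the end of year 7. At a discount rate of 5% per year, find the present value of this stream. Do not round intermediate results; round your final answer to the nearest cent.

PV of 6-year annuity: £17,000.00 × [1 − (1+0.05)^−6] / 0.05 = 86286.76514
Perpetuity value at year 6: £5,740.00 / 0.05 = 114800.00000
PV of perpetuity: 114800.00000 / (1+0.05)^6 = 85665.52753
Total PV = 86286.76514 + 85665.52753 = 171952.29268

£171952.29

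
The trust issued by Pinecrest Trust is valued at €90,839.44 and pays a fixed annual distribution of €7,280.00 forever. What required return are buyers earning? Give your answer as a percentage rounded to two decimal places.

8.01%

P = C/r ⇒ r = C/P = €7,280.00/€90,839.44 = 0.080141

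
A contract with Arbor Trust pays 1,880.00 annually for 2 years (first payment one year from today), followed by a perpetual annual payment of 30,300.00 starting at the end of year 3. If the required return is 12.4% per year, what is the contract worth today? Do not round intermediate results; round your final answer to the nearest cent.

196574.86

PV of 2-year annuity: 1,880.00 × [1 − (1+0.124)^−2] / 0.124 = 3160.67426
Perpetuity value at year 2: 30,300.00 / 0.124 = 244354.83871
PV of perpetuity: 244354.83871 / (1+0.124)^2 = 193414.18446
Total PV = 3160.67426 + 193414.18446 = 196574.85872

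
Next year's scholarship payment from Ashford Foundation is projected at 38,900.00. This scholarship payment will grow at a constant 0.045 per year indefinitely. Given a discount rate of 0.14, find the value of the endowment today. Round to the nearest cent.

Growing perpetuity: P = D₁ / (r − g) = 38,900.0000 / (0.14 − 0.045) = 409,473.68

409473.68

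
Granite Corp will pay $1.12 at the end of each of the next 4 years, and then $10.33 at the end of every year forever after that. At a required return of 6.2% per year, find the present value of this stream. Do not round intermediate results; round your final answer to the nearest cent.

$134.84

PV of 4-year annuity: $1.12 × [1 − (1+0.062)^−4] / 0.062 = 3.86321
Perpetuity value at year 4: $10.33 / 0.062 = 166.61290
PV of perpetuity: 166.61290 / (1+0.062)^4 = 130.98168
Total PV = 3.86321 + 130.98168 = 134.84489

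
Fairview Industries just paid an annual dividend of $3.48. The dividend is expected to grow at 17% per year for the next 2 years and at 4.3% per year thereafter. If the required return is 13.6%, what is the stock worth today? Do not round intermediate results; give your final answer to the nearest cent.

$48.68

D_1 = 4.07160
D_2 = 4.76377
Terminal value at year 2: TV = D_2×(1+g_2)/(r−g_2) = 4.96861/0.093 = 53.42596
P_0 = D_1/(1+r)^1 + D_2/(1+r)^2 + TV/(1+r)^2
    = 3.58415 + 3.69143 + 41.39955 = 48.67514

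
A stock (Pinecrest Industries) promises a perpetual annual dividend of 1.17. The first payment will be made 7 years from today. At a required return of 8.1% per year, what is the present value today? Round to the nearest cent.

Value at end of year 6: C / r = 1.17 / 0.081 = 14.4444
Discount to today: PV = 14.4444 / (1 + 0.081)^6 = 14.4444 / 1.595711 = 9.05

9.05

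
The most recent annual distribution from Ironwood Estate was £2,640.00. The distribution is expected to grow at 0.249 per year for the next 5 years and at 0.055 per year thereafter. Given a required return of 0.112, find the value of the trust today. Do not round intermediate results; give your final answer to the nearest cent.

£106309.37

D_1 = 3297.36000
D_2 = 4118.40264
D_3 = 5143.88490
D_4 = 6424.71224
D_5 = 8024.46558
Terminal value at year 5: TV = D_5×(1+g_2)/(r−g_2) = 8465.81119/0.057 = 148523.00335
P_0 = D_1/(1+r)^1 + D_2/(1+r)^2 + D_3/(1+r)^3 + D_4/(1+r)^4 + D_5/(1+r)^5 + TV/(1+r)^5
    = 2965.25180 + 3330.57509 + 3740.90673 + 4201.79182 + 4719.45862 + 87351.38322 = 106309.36727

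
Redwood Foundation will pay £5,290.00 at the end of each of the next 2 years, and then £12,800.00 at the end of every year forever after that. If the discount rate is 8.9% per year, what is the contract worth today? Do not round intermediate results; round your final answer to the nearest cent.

£130591.36

PV of 2-year annuity: £5,290.00 × [1 − (1+0.089)^−2] / 0.089 = 9318.33571
Perpetuity value at year 2: £12,800.00 / 0.089 = 143820.22472
PV of perpetuity: 143820.22472 / (1+0.089)^2 = 121273.02301
Total PV = 9318.33571 + 121273.02301 = 130591.35872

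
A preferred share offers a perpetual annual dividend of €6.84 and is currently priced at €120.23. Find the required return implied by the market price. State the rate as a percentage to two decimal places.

5.69%

P = C/r ⇒ r = C/P = €6.84/€120.23 = 0.056891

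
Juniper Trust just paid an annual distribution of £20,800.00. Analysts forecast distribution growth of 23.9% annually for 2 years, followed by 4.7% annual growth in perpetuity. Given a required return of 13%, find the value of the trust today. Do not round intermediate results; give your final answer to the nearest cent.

D_1 = 25771.20000
D_2 = 31930.51680
Terminal value at year 2: TV = D_2×(1+g_2)/(r−g_2) = 33431.25109/0.083 = 402786.15771
P_0 = D_1/(1+r)^1 + D_2/(1+r)^2 + TV/(1+r)^2
    = 22806.37168 + 25006.27833 + 315440.64352 = 363253.29353

£363253.29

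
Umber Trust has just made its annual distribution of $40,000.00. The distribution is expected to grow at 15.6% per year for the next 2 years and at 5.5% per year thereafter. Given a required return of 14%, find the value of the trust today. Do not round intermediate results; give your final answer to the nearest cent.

$592196.49

D_1 = 46240.00000
D_2 = 53453.44000
Terminal value at year 2: TV = D_2×(1+g_2)/(r−g_2) = 56393.37920/0.085 = 663451.52000
P_0 = D_1/(1+r)^1 + D_2/(1+r)^2 + TV/(1+r)^2
    = 40561.40351 + 41130.68637 + 510504.40135 = 592196.49123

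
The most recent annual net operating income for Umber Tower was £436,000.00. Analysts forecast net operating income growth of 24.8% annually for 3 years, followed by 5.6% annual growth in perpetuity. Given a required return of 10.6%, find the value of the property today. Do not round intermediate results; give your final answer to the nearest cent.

£14903508.43

D_1 = 544128.00000
D_2 = 679071.74400
D_3 = 847481.53651
Terminal value at year 3: TV = D_3×(1+g_2)/(r−g_2) = 894940.50256/0.05 = 17898810.05113
P_0 = D_1/(1+r)^1 + D_2/(1+r)^2 + D_3/(1+r)^3 + TV/(1+r)^3
    = 491978.30018 + 555143.68773 + 626418.91707 + 13229967.52858 = 14903508.43356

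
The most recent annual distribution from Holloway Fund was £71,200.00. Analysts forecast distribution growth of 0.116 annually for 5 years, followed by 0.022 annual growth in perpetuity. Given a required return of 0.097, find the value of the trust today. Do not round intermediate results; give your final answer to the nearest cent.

£1432131.23

D_1 = 79459.20000
D_2 = 88676.46720
D_3 = 98962.93740
D_4 = 110442.63813
D_5 = 123253.98416
Terminal value at year 5: TV = D_5×(1+g_2)/(r−g_2) = 125965.57181/0.075 = 1679540.95744
P_0 = D_1/(1+r)^1 + D_2/(1+r)^2 + D_3/(1+r)^3 + D_4/(1+r)^4 + D_5/(1+r)^5 + TV/(1+r)^5
    = 72433.18140 + 73687.72146 + 74963.99011 + 76262.36369 + 77583.22505 + 1057200.74664 = 1432131.22836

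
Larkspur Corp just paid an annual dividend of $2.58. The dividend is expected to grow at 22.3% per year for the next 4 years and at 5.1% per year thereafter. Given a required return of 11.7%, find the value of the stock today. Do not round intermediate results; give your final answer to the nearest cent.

$72.06

D_1 = 3.15534
D_2 = 3.85898
D_3 = 4.71953
D_4 = 5.77199
Terminal value at year 4: TV = D_4×(1+g_2)/(r−g_2) = 6.06636/0.066 = 91.91456
P_0 = D_1/(1+r)^1 + D_2/(1+r)^2 + D_3/(1+r)^3 + D_4/(1+r)^4 + TV/(1+r)^4
    = 2.82483 + 3.09290 + 3.38641 + 3.70777 + 59.04344 = 72.05535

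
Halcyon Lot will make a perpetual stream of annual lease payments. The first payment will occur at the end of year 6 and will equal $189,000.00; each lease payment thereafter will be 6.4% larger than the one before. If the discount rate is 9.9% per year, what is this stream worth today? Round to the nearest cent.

$3368257.59

Value at end of year 5: C₁ / (r − g) = $189,000.00 / (0.099 − 0.064) = $5,400,000.0000
Discount to today: PV = $5,400,000.0000 / (1 + 0.099)^5 = $5,400,000.0000 / 1.603203 = $3,368,257.59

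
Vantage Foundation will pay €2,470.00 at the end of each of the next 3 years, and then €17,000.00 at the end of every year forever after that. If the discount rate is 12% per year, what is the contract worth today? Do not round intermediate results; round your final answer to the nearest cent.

PV of 3-year annuity: €2,470.00 × [1 − (1+0.12)^−3] / 0.12 = 5932.52323
Perpetuity value at year 3: €17,000.00 / 0.12 = 141666.66667
PV of perpetuity: 141666.66667 / (1+0.12)^3 = 100835.53511
Total PV = 5932.52323 + 100835.53511 = 106768.05834

€106768.06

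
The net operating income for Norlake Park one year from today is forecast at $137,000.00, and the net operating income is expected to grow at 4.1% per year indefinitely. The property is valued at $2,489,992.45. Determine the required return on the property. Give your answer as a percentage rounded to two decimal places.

9.60%

P = D₁/(r − g) ⇒ r = D₁/P + g = $137,000.0000/$2,489,992.45 + 0.041 = 0.055020 + 0.041 = 0.096020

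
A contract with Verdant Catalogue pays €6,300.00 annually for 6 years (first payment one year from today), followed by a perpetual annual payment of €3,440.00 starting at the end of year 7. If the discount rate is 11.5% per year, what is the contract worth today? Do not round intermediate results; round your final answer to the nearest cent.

€41840.08

PV of 6-year annuity: €6,300.00 × [1 − (1+0.115)^−6] / 0.115 = 26272.85241
Perpetuity value at year 6: €3,440.00 / 0.115 = 29913.04348
PV of perpetuity: 29913.04348 / (1+0.115)^6 = 15567.23200
Total PV = 26272.85241 + 15567.23200 = 41840.08441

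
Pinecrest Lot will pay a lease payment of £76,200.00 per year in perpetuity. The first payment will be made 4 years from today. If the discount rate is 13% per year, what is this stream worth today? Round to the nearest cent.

Value at end of year 3: C / r = £76,200.00 / 0.13 = £586,153.8462
Discount to today: PV = £586,153.8462 / (1 + 0.13)^3 = £586,153.8462 / 1.442897 = £406,234.02

£406234.02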